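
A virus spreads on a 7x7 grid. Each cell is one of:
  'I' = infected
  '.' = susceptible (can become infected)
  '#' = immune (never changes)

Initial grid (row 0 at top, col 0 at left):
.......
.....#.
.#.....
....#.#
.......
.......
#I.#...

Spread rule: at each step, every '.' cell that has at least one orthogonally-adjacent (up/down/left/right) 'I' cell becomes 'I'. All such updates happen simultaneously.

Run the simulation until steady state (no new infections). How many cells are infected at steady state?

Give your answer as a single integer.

Step 0 (initial): 1 infected
Step 1: +2 new -> 3 infected
Step 2: +3 new -> 6 infected
Step 3: +4 new -> 10 infected
Step 4: +4 new -> 14 infected
Step 5: +6 new -> 20 infected
Step 6: +6 new -> 26 infected
Step 7: +8 new -> 34 infected
Step 8: +4 new -> 38 infected
Step 9: +2 new -> 40 infected
Step 10: +2 new -> 42 infected
Step 11: +1 new -> 43 infected
Step 12: +0 new -> 43 infected

Answer: 43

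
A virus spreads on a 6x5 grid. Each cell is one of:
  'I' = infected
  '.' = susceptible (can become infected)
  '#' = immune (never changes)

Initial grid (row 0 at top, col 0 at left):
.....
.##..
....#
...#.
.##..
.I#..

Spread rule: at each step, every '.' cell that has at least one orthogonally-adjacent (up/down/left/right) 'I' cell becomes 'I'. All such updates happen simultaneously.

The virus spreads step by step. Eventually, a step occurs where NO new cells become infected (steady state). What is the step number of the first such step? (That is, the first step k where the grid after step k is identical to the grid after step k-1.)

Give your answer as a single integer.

Step 0 (initial): 1 infected
Step 1: +1 new -> 2 infected
Step 2: +1 new -> 3 infected
Step 3: +1 new -> 4 infected
Step 4: +2 new -> 6 infected
Step 5: +3 new -> 9 infected
Step 6: +2 new -> 11 infected
Step 7: +2 new -> 13 infected
Step 8: +2 new -> 15 infected
Step 9: +2 new -> 17 infected
Step 10: +1 new -> 18 infected
Step 11: +0 new -> 18 infected

Answer: 11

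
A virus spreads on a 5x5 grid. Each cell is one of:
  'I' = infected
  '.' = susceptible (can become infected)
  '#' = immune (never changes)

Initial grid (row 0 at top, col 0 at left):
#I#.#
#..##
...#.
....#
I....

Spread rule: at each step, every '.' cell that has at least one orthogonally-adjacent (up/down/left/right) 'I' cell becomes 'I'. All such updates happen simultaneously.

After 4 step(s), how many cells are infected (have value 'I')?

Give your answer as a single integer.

Step 0 (initial): 2 infected
Step 1: +3 new -> 5 infected
Step 2: +5 new -> 10 infected
Step 3: +3 new -> 13 infected
Step 4: +2 new -> 15 infected

Answer: 15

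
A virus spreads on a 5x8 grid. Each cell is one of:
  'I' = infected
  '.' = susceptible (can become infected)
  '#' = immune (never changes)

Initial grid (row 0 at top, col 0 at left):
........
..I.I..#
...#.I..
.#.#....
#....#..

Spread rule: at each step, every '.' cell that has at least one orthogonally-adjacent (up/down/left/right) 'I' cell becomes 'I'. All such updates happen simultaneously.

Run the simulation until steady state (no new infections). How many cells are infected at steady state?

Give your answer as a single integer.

Step 0 (initial): 3 infected
Step 1: +9 new -> 12 infected
Step 2: +10 new -> 22 infected
Step 3: +7 new -> 29 infected
Step 4: +5 new -> 34 infected
Step 5: +0 new -> 34 infected

Answer: 34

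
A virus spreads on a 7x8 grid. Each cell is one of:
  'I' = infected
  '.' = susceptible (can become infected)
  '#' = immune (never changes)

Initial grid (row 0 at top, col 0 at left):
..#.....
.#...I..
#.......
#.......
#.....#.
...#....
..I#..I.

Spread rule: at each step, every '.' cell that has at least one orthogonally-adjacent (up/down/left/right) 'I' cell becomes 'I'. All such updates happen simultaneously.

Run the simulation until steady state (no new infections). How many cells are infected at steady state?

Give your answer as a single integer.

Answer: 45

Derivation:
Step 0 (initial): 3 infected
Step 1: +9 new -> 12 infected
Step 2: +13 new -> 25 infected
Step 3: +14 new -> 39 infected
Step 4: +5 new -> 44 infected
Step 5: +1 new -> 45 infected
Step 6: +0 new -> 45 infected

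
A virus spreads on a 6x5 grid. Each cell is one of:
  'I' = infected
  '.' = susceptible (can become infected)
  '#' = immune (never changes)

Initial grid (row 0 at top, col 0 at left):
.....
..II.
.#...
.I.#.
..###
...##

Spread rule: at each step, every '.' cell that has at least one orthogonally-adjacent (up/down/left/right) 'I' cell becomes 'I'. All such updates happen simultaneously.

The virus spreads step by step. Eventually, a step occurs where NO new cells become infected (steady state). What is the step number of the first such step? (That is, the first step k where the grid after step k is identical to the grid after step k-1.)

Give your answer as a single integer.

Answer: 4

Derivation:
Step 0 (initial): 3 infected
Step 1: +9 new -> 12 infected
Step 2: +7 new -> 19 infected
Step 3: +4 new -> 23 infected
Step 4: +0 new -> 23 infected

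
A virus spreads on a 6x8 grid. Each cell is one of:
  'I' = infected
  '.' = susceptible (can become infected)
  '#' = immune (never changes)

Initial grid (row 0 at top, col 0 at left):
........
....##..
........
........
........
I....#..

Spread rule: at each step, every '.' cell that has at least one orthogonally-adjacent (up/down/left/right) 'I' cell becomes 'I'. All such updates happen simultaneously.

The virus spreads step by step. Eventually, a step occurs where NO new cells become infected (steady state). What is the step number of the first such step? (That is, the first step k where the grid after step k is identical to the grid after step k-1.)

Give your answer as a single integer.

Answer: 13

Derivation:
Step 0 (initial): 1 infected
Step 1: +2 new -> 3 infected
Step 2: +3 new -> 6 infected
Step 3: +4 new -> 10 infected
Step 4: +5 new -> 15 infected
Step 5: +5 new -> 20 infected
Step 6: +5 new -> 25 infected
Step 7: +5 new -> 30 infected
Step 8: +5 new -> 35 infected
Step 9: +4 new -> 39 infected
Step 10: +3 new -> 42 infected
Step 11: +2 new -> 44 infected
Step 12: +1 new -> 45 infected
Step 13: +0 new -> 45 infected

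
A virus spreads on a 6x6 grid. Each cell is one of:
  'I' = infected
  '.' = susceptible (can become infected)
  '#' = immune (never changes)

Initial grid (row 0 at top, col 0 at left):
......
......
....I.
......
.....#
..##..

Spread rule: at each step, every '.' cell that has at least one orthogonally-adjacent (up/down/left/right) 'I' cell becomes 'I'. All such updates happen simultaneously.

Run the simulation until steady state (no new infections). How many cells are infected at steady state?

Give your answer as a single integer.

Step 0 (initial): 1 infected
Step 1: +4 new -> 5 infected
Step 2: +7 new -> 12 infected
Step 3: +7 new -> 19 infected
Step 4: +6 new -> 25 infected
Step 5: +4 new -> 29 infected
Step 6: +3 new -> 32 infected
Step 7: +1 new -> 33 infected
Step 8: +0 new -> 33 infected

Answer: 33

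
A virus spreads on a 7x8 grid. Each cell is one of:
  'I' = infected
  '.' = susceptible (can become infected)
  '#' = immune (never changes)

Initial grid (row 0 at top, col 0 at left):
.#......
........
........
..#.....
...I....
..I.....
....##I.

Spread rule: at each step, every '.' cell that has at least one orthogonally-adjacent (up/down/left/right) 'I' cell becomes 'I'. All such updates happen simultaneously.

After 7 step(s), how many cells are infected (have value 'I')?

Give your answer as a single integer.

Step 0 (initial): 3 infected
Step 1: +8 new -> 11 infected
Step 2: +11 new -> 22 infected
Step 3: +9 new -> 31 infected
Step 4: +8 new -> 39 infected
Step 5: +7 new -> 46 infected
Step 6: +4 new -> 50 infected
Step 7: +2 new -> 52 infected

Answer: 52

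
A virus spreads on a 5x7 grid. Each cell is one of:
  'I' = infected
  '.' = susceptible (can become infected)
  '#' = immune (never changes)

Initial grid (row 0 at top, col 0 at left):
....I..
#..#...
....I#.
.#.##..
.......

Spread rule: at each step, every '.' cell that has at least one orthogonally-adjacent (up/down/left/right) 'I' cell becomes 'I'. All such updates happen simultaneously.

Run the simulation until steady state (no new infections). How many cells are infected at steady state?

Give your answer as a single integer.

Step 0 (initial): 2 infected
Step 1: +4 new -> 6 infected
Step 2: +4 new -> 10 infected
Step 3: +5 new -> 15 infected
Step 4: +5 new -> 20 infected
Step 5: +4 new -> 24 infected
Step 6: +4 new -> 28 infected
Step 7: +1 new -> 29 infected
Step 8: +0 new -> 29 infected

Answer: 29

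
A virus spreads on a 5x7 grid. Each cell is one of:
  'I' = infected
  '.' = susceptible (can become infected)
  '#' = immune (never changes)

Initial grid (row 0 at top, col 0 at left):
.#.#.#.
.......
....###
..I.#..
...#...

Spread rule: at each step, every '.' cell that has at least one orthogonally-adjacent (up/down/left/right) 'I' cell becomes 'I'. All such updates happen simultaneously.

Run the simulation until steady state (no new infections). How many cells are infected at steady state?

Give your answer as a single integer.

Step 0 (initial): 1 infected
Step 1: +4 new -> 5 infected
Step 2: +5 new -> 10 infected
Step 3: +5 new -> 15 infected
Step 4: +2 new -> 17 infected
Step 5: +3 new -> 20 infected
Step 6: +1 new -> 21 infected
Step 7: +1 new -> 22 infected
Step 8: +0 new -> 22 infected

Answer: 22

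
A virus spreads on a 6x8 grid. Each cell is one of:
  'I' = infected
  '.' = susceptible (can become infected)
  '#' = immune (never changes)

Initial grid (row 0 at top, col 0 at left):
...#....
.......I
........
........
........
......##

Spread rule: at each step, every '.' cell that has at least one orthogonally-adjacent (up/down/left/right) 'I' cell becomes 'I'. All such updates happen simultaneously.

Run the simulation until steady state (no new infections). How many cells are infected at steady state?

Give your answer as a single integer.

Answer: 45

Derivation:
Step 0 (initial): 1 infected
Step 1: +3 new -> 4 infected
Step 2: +4 new -> 8 infected
Step 3: +5 new -> 13 infected
Step 4: +5 new -> 18 infected
Step 5: +4 new -> 22 infected
Step 6: +6 new -> 28 infected
Step 7: +6 new -> 34 infected
Step 8: +5 new -> 39 infected
Step 9: +3 new -> 42 infected
Step 10: +2 new -> 44 infected
Step 11: +1 new -> 45 infected
Step 12: +0 new -> 45 infected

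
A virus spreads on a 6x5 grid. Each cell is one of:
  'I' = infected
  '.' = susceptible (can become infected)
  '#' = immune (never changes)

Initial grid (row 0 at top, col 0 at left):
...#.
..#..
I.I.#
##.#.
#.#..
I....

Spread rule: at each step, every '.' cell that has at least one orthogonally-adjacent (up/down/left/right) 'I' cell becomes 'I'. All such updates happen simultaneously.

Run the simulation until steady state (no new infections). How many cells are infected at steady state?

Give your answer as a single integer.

Step 0 (initial): 3 infected
Step 1: +5 new -> 8 infected
Step 2: +5 new -> 13 infected
Step 3: +3 new -> 16 infected
Step 4: +4 new -> 20 infected
Step 5: +1 new -> 21 infected
Step 6: +1 new -> 22 infected
Step 7: +0 new -> 22 infected

Answer: 22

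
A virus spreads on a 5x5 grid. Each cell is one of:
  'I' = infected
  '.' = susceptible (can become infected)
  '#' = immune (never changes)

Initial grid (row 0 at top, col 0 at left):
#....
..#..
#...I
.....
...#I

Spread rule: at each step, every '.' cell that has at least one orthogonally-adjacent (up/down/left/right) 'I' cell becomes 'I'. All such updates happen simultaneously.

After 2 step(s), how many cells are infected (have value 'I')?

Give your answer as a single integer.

Answer: 9

Derivation:
Step 0 (initial): 2 infected
Step 1: +3 new -> 5 infected
Step 2: +4 new -> 9 infected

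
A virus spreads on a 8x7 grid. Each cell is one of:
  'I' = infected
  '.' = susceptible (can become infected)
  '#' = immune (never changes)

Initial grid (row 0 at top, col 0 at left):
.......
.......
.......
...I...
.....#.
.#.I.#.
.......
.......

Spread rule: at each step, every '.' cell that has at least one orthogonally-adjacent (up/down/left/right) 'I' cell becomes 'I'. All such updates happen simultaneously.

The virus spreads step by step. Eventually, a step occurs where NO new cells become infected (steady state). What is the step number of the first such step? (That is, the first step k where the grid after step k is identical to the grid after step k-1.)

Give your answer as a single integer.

Step 0 (initial): 2 infected
Step 1: +7 new -> 9 infected
Step 2: +10 new -> 19 infected
Step 3: +12 new -> 31 infected
Step 4: +12 new -> 43 infected
Step 5: +8 new -> 51 infected
Step 6: +2 new -> 53 infected
Step 7: +0 new -> 53 infected

Answer: 7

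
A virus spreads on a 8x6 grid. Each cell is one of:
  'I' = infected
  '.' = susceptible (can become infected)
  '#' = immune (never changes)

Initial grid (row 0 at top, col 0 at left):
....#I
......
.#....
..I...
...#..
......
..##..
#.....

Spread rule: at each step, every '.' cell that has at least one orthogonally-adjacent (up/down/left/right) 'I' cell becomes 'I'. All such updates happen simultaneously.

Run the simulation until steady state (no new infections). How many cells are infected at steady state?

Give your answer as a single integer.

Answer: 42

Derivation:
Step 0 (initial): 2 infected
Step 1: +5 new -> 7 infected
Step 2: +8 new -> 15 infected
Step 3: +10 new -> 25 infected
Step 4: +7 new -> 32 infected
Step 5: +5 new -> 37 infected
Step 6: +3 new -> 40 infected
Step 7: +2 new -> 42 infected
Step 8: +0 new -> 42 infected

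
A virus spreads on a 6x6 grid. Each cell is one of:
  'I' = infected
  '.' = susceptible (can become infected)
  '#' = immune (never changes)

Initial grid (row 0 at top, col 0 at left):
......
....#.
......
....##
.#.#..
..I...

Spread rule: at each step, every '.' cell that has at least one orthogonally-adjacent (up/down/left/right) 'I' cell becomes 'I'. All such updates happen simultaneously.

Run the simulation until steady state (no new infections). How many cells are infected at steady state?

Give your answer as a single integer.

Answer: 31

Derivation:
Step 0 (initial): 1 infected
Step 1: +3 new -> 4 infected
Step 2: +3 new -> 7 infected
Step 3: +6 new -> 13 infected
Step 4: +5 new -> 18 infected
Step 5: +5 new -> 23 infected
Step 6: +4 new -> 27 infected
Step 7: +3 new -> 30 infected
Step 8: +1 new -> 31 infected
Step 9: +0 new -> 31 infected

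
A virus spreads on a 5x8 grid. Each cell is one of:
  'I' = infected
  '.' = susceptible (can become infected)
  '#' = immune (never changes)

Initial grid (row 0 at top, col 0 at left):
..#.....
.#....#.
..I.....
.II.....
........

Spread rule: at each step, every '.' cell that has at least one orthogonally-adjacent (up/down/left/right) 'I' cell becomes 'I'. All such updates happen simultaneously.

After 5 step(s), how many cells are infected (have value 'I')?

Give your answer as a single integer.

Step 0 (initial): 3 infected
Step 1: +7 new -> 10 infected
Step 2: +6 new -> 16 infected
Step 3: +6 new -> 22 infected
Step 4: +6 new -> 28 infected
Step 5: +5 new -> 33 infected

Answer: 33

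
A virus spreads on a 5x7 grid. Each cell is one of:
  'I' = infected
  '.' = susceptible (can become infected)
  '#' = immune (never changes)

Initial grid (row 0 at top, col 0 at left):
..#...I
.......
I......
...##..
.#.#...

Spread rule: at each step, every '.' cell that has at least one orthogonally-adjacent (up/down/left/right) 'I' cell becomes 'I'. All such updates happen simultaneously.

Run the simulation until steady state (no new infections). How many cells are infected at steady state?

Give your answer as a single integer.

Step 0 (initial): 2 infected
Step 1: +5 new -> 7 infected
Step 2: +8 new -> 15 infected
Step 3: +8 new -> 23 infected
Step 4: +5 new -> 28 infected
Step 5: +1 new -> 29 infected
Step 6: +1 new -> 30 infected
Step 7: +0 new -> 30 infected

Answer: 30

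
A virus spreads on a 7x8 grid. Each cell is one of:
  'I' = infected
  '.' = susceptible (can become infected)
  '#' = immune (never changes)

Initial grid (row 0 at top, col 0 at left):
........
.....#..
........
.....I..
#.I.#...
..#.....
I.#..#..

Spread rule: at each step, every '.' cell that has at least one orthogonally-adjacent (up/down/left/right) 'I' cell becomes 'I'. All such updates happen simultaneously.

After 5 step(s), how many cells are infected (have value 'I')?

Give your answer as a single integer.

Answer: 49

Derivation:
Step 0 (initial): 3 infected
Step 1: +9 new -> 12 infected
Step 2: +10 new -> 22 infected
Step 3: +11 new -> 33 infected
Step 4: +10 new -> 43 infected
Step 5: +6 new -> 49 infected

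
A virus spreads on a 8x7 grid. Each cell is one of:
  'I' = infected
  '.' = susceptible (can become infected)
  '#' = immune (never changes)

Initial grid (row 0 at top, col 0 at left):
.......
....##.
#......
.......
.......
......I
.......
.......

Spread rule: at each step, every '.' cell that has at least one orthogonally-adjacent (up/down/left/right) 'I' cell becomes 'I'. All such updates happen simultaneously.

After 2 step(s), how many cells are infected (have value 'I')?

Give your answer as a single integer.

Step 0 (initial): 1 infected
Step 1: +3 new -> 4 infected
Step 2: +5 new -> 9 infected

Answer: 9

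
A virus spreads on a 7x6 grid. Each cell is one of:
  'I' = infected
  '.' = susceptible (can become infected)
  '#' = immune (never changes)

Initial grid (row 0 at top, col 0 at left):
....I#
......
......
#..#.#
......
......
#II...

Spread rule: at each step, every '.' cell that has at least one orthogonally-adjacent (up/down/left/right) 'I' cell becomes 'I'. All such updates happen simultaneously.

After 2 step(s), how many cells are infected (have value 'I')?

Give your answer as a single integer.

Answer: 17

Derivation:
Step 0 (initial): 3 infected
Step 1: +5 new -> 8 infected
Step 2: +9 new -> 17 infected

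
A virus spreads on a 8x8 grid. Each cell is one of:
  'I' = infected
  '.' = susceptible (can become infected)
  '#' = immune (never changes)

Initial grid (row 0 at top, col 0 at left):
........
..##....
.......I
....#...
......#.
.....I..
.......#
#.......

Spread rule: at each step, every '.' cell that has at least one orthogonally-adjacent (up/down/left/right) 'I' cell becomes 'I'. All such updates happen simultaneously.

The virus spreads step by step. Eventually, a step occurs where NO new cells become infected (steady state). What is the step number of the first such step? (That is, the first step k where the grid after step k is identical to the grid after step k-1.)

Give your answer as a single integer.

Answer: 10

Derivation:
Step 0 (initial): 2 infected
Step 1: +7 new -> 9 infected
Step 2: +12 new -> 21 infected
Step 3: +8 new -> 29 infected
Step 4: +9 new -> 38 infected
Step 5: +7 new -> 45 infected
Step 6: +6 new -> 51 infected
Step 7: +4 new -> 55 infected
Step 8: +2 new -> 57 infected
Step 9: +1 new -> 58 infected
Step 10: +0 new -> 58 infected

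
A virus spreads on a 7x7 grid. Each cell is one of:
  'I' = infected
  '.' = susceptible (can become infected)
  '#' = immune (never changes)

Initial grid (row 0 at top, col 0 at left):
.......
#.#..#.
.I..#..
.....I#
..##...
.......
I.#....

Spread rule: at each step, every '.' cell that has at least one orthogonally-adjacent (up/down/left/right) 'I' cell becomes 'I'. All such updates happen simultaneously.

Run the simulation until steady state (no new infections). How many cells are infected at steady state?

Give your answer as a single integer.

Step 0 (initial): 3 infected
Step 1: +9 new -> 12 infected
Step 2: +12 new -> 24 infected
Step 3: +8 new -> 32 infected
Step 4: +6 new -> 38 infected
Step 5: +3 new -> 41 infected
Step 6: +0 new -> 41 infected

Answer: 41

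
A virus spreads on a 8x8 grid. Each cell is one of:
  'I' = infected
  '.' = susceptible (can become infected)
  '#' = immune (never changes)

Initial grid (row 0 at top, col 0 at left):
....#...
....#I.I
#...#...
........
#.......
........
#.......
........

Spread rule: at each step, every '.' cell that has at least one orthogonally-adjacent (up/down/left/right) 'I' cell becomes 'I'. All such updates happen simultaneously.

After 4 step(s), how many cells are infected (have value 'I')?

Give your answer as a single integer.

Answer: 20

Derivation:
Step 0 (initial): 2 infected
Step 1: +5 new -> 7 infected
Step 2: +4 new -> 11 infected
Step 3: +4 new -> 15 infected
Step 4: +5 new -> 20 infected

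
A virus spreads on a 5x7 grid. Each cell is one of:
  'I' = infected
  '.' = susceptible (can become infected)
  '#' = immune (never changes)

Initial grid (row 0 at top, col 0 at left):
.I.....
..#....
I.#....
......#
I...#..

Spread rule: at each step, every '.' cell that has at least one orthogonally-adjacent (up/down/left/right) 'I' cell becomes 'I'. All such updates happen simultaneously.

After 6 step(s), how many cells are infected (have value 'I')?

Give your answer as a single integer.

Step 0 (initial): 3 infected
Step 1: +7 new -> 10 infected
Step 2: +3 new -> 13 infected
Step 3: +4 new -> 17 infected
Step 4: +4 new -> 21 infected
Step 5: +4 new -> 25 infected
Step 6: +3 new -> 28 infected

Answer: 28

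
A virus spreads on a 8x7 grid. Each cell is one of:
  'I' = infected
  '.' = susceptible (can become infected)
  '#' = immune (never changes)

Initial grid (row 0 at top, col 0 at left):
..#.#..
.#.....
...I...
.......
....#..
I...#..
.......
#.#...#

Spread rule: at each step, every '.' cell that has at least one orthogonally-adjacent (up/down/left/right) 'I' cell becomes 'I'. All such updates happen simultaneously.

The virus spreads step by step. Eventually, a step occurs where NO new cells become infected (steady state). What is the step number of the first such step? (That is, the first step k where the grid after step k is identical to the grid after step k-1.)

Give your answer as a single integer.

Step 0 (initial): 2 infected
Step 1: +7 new -> 9 infected
Step 2: +12 new -> 21 infected
Step 3: +9 new -> 30 infected
Step 4: +6 new -> 36 infected
Step 5: +6 new -> 42 infected
Step 6: +4 new -> 46 infected
Step 7: +2 new -> 48 infected
Step 8: +0 new -> 48 infected

Answer: 8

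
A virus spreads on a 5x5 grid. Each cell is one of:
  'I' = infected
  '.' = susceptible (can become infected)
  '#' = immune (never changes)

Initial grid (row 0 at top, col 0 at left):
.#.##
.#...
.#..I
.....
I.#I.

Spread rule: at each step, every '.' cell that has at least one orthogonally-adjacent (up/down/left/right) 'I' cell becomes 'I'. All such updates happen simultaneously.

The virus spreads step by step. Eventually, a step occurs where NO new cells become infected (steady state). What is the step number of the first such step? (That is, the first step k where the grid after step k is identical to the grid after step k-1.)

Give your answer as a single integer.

Step 0 (initial): 3 infected
Step 1: +7 new -> 10 infected
Step 2: +5 new -> 15 infected
Step 3: +2 new -> 17 infected
Step 4: +2 new -> 19 infected
Step 5: +0 new -> 19 infected

Answer: 5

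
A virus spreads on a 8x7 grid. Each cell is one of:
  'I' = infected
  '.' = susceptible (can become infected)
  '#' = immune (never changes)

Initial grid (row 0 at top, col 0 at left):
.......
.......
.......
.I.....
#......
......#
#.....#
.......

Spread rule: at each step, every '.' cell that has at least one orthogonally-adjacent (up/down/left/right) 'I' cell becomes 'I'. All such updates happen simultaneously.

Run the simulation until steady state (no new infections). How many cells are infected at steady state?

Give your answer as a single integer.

Step 0 (initial): 1 infected
Step 1: +4 new -> 5 infected
Step 2: +6 new -> 11 infected
Step 3: +9 new -> 20 infected
Step 4: +9 new -> 29 infected
Step 5: +9 new -> 38 infected
Step 6: +7 new -> 45 infected
Step 7: +4 new -> 49 infected
Step 8: +2 new -> 51 infected
Step 9: +1 new -> 52 infected
Step 10: +0 new -> 52 infected

Answer: 52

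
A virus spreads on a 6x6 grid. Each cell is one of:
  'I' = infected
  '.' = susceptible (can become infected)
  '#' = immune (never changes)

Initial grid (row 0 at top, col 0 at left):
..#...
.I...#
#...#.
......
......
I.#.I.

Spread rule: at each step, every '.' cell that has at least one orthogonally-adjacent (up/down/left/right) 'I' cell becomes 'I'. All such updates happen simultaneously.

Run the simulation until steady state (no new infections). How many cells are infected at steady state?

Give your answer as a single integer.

Step 0 (initial): 3 infected
Step 1: +9 new -> 12 infected
Step 2: +9 new -> 21 infected
Step 3: +7 new -> 28 infected
Step 4: +2 new -> 30 infected
Step 5: +1 new -> 31 infected
Step 6: +0 new -> 31 infected

Answer: 31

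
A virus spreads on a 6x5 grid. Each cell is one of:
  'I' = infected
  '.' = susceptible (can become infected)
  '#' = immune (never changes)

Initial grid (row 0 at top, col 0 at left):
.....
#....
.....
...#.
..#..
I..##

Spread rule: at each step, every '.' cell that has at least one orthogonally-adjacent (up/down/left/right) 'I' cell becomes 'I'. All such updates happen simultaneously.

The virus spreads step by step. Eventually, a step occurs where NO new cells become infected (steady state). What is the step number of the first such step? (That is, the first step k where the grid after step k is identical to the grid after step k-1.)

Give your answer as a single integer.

Answer: 11

Derivation:
Step 0 (initial): 1 infected
Step 1: +2 new -> 3 infected
Step 2: +3 new -> 6 infected
Step 3: +2 new -> 8 infected
Step 4: +2 new -> 10 infected
Step 5: +2 new -> 12 infected
Step 6: +3 new -> 15 infected
Step 7: +4 new -> 19 infected
Step 8: +3 new -> 22 infected
Step 9: +2 new -> 24 infected
Step 10: +1 new -> 25 infected
Step 11: +0 new -> 25 infected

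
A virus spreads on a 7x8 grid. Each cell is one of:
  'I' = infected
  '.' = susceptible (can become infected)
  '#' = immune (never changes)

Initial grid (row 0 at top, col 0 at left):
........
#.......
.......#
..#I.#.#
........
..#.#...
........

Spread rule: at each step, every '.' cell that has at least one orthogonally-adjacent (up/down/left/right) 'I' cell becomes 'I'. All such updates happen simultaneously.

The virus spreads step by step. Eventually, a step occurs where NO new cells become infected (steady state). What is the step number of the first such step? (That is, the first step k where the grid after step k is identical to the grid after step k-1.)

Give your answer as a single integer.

Answer: 8

Derivation:
Step 0 (initial): 1 infected
Step 1: +3 new -> 4 infected
Step 2: +6 new -> 10 infected
Step 3: +8 new -> 18 infected
Step 4: +13 new -> 31 infected
Step 5: +10 new -> 41 infected
Step 6: +6 new -> 47 infected
Step 7: +2 new -> 49 infected
Step 8: +0 new -> 49 infected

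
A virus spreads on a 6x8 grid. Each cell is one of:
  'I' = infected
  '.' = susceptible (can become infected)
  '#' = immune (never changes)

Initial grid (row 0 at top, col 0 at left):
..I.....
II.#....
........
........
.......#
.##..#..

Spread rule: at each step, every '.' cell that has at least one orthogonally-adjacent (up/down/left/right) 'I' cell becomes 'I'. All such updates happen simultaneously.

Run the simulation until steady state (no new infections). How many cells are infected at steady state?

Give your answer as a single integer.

Step 0 (initial): 3 infected
Step 1: +6 new -> 9 infected
Step 2: +4 new -> 13 infected
Step 3: +6 new -> 19 infected
Step 4: +6 new -> 25 infected
Step 5: +5 new -> 30 infected
Step 6: +5 new -> 35 infected
Step 7: +4 new -> 39 infected
Step 8: +2 new -> 41 infected
Step 9: +1 new -> 42 infected
Step 10: +1 new -> 43 infected
Step 11: +0 new -> 43 infected

Answer: 43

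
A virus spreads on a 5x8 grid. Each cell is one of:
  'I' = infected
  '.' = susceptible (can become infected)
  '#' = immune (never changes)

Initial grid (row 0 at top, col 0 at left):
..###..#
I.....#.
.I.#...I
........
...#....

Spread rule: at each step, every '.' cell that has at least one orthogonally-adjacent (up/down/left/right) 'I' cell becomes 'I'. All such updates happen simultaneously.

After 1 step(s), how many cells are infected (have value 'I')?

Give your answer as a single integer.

Answer: 11

Derivation:
Step 0 (initial): 3 infected
Step 1: +8 new -> 11 infected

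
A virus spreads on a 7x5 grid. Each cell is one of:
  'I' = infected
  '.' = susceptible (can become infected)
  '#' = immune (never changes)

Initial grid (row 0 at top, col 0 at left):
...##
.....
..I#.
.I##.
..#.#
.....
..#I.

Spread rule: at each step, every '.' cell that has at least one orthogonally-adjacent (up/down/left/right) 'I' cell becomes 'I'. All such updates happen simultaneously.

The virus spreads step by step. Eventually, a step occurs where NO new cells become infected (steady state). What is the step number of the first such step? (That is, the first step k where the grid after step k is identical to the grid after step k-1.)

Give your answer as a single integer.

Answer: 6

Derivation:
Step 0 (initial): 3 infected
Step 1: +6 new -> 9 infected
Step 2: +9 new -> 18 infected
Step 3: +5 new -> 23 infected
Step 4: +3 new -> 26 infected
Step 5: +1 new -> 27 infected
Step 6: +0 new -> 27 infected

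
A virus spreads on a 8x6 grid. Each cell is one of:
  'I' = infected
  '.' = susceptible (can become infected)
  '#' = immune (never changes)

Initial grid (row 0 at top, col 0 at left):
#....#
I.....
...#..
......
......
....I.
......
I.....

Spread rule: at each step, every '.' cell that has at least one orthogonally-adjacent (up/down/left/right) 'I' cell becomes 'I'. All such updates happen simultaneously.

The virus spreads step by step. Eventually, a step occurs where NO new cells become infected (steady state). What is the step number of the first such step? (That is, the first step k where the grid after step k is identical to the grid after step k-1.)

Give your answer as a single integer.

Answer: 6

Derivation:
Step 0 (initial): 3 infected
Step 1: +8 new -> 11 infected
Step 2: +14 new -> 25 infected
Step 3: +13 new -> 38 infected
Step 4: +5 new -> 43 infected
Step 5: +2 new -> 45 infected
Step 6: +0 new -> 45 infected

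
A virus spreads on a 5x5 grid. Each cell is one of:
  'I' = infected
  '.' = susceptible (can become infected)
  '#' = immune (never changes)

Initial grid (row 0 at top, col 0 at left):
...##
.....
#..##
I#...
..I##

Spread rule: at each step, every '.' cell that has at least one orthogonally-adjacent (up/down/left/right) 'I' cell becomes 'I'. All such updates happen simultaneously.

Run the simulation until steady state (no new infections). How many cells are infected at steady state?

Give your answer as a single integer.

Step 0 (initial): 2 infected
Step 1: +3 new -> 5 infected
Step 2: +2 new -> 7 infected
Step 3: +3 new -> 10 infected
Step 4: +3 new -> 13 infected
Step 5: +3 new -> 16 infected
Step 6: +1 new -> 17 infected
Step 7: +0 new -> 17 infected

Answer: 17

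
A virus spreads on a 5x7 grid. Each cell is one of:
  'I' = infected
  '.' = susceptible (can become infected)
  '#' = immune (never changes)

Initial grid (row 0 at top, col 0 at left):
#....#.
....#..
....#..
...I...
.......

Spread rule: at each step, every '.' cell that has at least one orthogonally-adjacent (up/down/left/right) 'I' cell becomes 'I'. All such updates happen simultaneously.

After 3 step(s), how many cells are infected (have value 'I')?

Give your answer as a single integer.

Step 0 (initial): 1 infected
Step 1: +4 new -> 5 infected
Step 2: +6 new -> 11 infected
Step 3: +8 new -> 19 infected

Answer: 19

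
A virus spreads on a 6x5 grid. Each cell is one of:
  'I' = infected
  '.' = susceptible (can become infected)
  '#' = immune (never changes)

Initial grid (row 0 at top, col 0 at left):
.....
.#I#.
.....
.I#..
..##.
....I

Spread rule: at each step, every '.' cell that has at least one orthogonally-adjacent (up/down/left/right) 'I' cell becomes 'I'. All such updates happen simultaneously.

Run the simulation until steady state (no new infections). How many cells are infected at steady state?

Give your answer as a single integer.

Step 0 (initial): 3 infected
Step 1: +7 new -> 10 infected
Step 2: +8 new -> 18 infected
Step 3: +6 new -> 24 infected
Step 4: +1 new -> 25 infected
Step 5: +0 new -> 25 infected

Answer: 25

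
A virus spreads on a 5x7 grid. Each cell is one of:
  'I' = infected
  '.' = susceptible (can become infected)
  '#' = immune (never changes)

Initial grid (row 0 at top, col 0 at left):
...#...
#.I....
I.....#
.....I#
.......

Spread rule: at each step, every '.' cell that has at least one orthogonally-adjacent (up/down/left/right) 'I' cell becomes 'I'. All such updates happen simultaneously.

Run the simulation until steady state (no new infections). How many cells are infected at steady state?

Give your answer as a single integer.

Answer: 31

Derivation:
Step 0 (initial): 3 infected
Step 1: +9 new -> 12 infected
Step 2: +11 new -> 23 infected
Step 3: +7 new -> 30 infected
Step 4: +1 new -> 31 infected
Step 5: +0 new -> 31 infected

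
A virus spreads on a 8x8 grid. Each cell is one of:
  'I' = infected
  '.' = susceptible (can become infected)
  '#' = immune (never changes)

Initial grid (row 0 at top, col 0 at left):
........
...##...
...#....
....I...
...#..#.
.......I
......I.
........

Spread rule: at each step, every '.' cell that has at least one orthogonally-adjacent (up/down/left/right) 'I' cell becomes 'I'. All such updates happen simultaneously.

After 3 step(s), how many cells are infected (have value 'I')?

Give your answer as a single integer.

Step 0 (initial): 3 infected
Step 1: +9 new -> 12 infected
Step 2: +10 new -> 22 infected
Step 3: +9 new -> 31 infected

Answer: 31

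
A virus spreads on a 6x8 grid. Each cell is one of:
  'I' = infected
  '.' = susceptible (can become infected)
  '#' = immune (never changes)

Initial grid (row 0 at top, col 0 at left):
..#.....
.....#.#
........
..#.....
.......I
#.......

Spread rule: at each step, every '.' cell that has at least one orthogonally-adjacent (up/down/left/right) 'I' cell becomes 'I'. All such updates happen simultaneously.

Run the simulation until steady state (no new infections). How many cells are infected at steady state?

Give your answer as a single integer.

Step 0 (initial): 1 infected
Step 1: +3 new -> 4 infected
Step 2: +4 new -> 8 infected
Step 3: +4 new -> 12 infected
Step 4: +5 new -> 17 infected
Step 5: +5 new -> 22 infected
Step 6: +6 new -> 28 infected
Step 7: +6 new -> 34 infected
Step 8: +4 new -> 38 infected
Step 9: +2 new -> 40 infected
Step 10: +2 new -> 42 infected
Step 11: +1 new -> 43 infected
Step 12: +0 new -> 43 infected

Answer: 43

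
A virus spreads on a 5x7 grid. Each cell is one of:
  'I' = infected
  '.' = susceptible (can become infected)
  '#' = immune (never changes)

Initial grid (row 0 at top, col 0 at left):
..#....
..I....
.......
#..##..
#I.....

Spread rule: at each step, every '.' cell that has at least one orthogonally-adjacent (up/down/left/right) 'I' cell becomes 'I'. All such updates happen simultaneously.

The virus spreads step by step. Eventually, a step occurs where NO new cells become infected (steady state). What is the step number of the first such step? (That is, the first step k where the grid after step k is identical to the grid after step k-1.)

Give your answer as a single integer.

Step 0 (initial): 2 infected
Step 1: +5 new -> 7 infected
Step 2: +8 new -> 15 infected
Step 3: +6 new -> 21 infected
Step 4: +4 new -> 25 infected
Step 5: +4 new -> 29 infected
Step 6: +1 new -> 30 infected
Step 7: +0 new -> 30 infected

Answer: 7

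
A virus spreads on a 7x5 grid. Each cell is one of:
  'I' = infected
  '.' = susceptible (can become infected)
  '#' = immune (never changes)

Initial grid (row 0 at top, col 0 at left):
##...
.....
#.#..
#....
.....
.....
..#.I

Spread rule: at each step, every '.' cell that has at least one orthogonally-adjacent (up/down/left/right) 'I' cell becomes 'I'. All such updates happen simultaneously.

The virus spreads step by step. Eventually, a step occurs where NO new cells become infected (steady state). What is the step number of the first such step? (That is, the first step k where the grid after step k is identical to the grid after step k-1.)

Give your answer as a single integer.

Step 0 (initial): 1 infected
Step 1: +2 new -> 3 infected
Step 2: +2 new -> 5 infected
Step 3: +3 new -> 8 infected
Step 4: +4 new -> 12 infected
Step 5: +6 new -> 18 infected
Step 6: +5 new -> 23 infected
Step 7: +3 new -> 26 infected
Step 8: +2 new -> 28 infected
Step 9: +1 new -> 29 infected
Step 10: +0 new -> 29 infected

Answer: 10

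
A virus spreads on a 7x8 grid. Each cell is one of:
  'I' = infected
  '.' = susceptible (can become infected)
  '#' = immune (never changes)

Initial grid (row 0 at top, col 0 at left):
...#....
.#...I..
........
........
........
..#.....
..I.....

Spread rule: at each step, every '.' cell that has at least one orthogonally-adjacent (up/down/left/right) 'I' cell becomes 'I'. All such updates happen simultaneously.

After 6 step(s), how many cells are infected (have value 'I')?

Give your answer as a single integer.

Answer: 52

Derivation:
Step 0 (initial): 2 infected
Step 1: +6 new -> 8 infected
Step 2: +11 new -> 19 infected
Step 3: +12 new -> 31 infected
Step 4: +11 new -> 42 infected
Step 5: +7 new -> 49 infected
Step 6: +3 new -> 52 infected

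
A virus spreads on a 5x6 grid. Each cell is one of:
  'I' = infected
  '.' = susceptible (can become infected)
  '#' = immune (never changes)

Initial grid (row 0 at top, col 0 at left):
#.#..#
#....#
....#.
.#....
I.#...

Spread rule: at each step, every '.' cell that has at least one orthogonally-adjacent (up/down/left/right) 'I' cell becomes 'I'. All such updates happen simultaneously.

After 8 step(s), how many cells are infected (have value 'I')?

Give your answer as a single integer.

Step 0 (initial): 1 infected
Step 1: +2 new -> 3 infected
Step 2: +1 new -> 4 infected
Step 3: +1 new -> 5 infected
Step 4: +2 new -> 7 infected
Step 5: +4 new -> 11 infected
Step 6: +2 new -> 13 infected
Step 7: +4 new -> 17 infected
Step 8: +3 new -> 20 infected

Answer: 20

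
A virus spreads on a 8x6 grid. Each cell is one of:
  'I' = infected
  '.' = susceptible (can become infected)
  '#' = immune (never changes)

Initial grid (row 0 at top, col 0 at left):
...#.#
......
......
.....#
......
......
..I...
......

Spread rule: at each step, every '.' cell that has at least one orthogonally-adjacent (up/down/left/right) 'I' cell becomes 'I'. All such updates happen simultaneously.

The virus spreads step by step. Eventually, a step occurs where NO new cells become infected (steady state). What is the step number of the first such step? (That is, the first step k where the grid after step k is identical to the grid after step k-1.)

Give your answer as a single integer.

Answer: 9

Derivation:
Step 0 (initial): 1 infected
Step 1: +4 new -> 5 infected
Step 2: +7 new -> 12 infected
Step 3: +8 new -> 20 infected
Step 4: +7 new -> 27 infected
Step 5: +6 new -> 33 infected
Step 6: +5 new -> 38 infected
Step 7: +4 new -> 42 infected
Step 8: +3 new -> 45 infected
Step 9: +0 new -> 45 infected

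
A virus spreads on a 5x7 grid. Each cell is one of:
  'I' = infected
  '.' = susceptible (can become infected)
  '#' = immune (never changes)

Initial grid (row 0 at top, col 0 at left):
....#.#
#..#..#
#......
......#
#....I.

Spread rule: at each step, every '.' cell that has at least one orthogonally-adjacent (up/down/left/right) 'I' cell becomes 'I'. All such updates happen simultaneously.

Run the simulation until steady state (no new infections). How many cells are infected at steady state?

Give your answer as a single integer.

Step 0 (initial): 1 infected
Step 1: +3 new -> 4 infected
Step 2: +3 new -> 7 infected
Step 3: +5 new -> 12 infected
Step 4: +5 new -> 17 infected
Step 5: +2 new -> 19 infected
Step 6: +3 new -> 22 infected
Step 7: +2 new -> 24 infected
Step 8: +2 new -> 26 infected
Step 9: +1 new -> 27 infected
Step 10: +0 new -> 27 infected

Answer: 27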